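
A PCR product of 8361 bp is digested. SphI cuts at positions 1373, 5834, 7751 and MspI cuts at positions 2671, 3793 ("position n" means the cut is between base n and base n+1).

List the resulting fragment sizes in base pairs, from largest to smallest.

Combined cut positions (sorted): 1373, 2671, 3793, 5834, 7751.
Linear molecule, 5 cuts → 6 fragments:
  1373 − 0 = 1373 bp
  2671 − 1373 = 1298 bp
  3793 − 2671 = 1122 bp
  5834 − 3793 = 2041 bp
  7751 − 5834 = 1917 bp
  8361 − 7751 = 610 bp
Sorted largest to smallest: 2041, 1917, 1373, 1298, 1122, 610 bp.

2041, 1917, 1373, 1298, 1122, 610 bp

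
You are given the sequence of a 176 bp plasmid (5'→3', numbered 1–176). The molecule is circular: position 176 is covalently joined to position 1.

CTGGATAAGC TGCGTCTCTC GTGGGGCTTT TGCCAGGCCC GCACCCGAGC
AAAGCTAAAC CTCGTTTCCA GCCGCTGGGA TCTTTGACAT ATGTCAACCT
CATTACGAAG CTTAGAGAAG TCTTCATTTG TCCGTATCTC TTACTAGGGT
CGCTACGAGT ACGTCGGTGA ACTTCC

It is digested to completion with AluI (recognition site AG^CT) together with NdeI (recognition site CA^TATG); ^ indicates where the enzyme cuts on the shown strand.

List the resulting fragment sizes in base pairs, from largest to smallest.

AluI sites (AGCT) start at positions 8, 53, 109.
AluI cuts after base 2 of each site, so after positions 9, 54, 110.
The NdeI site (CATATG) starts at position 88.
NdeI cuts after base 2 of each site, so after position 89.
Combined cut positions: 9, 54, 89, 110.
Circular molecule, 4 cuts → 4 fragments:
  10–54 → 45 bp
  55–89 → 35 bp
  90–110 → 21 bp
  111–176 then 1–9 → 66 + 9 = 75 bp
Sorted largest to smallest: 75, 45, 35, 21 bp.

75, 45, 35, 21 bp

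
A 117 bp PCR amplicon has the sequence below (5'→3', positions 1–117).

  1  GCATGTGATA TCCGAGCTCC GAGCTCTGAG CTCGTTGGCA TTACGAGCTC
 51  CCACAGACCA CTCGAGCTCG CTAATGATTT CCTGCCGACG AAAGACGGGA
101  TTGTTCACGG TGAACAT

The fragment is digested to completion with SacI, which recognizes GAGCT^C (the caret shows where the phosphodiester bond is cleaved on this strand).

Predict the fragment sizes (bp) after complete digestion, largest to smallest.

SacI sites (GAGCTC) start at positions 14, 21, 28, 45, 64.
SacI cuts after base 5 of each site (before the last base), so after positions 18, 25, 32, 49, 68.
Linear molecule, 5 cuts → 6 fragments:
  1–18 → 18 bp
  19–25 → 7 bp
  26–32 → 7 bp
  33–49 → 17 bp
  50–68 → 19 bp
  69–117 → 49 bp
Sorted largest to smallest: 49, 19, 18, 17, 7, 7 bp.

49, 19, 18, 17, 7, 7 bp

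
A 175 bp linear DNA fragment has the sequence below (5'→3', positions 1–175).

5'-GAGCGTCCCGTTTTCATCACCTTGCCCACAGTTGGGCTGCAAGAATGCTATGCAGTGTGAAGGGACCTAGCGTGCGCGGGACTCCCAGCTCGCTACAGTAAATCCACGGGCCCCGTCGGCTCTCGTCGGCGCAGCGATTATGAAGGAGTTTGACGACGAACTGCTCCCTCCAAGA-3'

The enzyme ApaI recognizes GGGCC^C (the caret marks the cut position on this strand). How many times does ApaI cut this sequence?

1

GGGCCC occurs starting at position 108.
ApaI cuts at 1 site.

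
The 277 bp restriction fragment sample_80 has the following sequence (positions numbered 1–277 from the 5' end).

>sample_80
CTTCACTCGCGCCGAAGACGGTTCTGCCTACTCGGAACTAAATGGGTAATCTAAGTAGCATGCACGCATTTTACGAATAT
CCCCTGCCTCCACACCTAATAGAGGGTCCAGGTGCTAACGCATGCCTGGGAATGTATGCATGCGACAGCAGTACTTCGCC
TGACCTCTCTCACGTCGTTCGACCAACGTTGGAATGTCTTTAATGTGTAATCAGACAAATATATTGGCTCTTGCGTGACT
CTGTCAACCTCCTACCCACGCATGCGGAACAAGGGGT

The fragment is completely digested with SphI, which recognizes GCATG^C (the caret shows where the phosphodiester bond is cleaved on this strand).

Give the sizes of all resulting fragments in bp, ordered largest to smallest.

122, 62, 62, 18, 13 bp

SphI sites (GCATGC) start at positions 58, 120, 138, 260.
SphI cuts after base 5 of each site (before the last base), so after positions 62, 124, 142, 264.
Linear molecule, 4 cuts → 5 fragments:
  1–62 → 62 bp
  63–124 → 62 bp
  125–142 → 18 bp
  143–264 → 122 bp
  265–277 → 13 bp
Sorted largest to smallest: 122, 62, 62, 18, 13 bp.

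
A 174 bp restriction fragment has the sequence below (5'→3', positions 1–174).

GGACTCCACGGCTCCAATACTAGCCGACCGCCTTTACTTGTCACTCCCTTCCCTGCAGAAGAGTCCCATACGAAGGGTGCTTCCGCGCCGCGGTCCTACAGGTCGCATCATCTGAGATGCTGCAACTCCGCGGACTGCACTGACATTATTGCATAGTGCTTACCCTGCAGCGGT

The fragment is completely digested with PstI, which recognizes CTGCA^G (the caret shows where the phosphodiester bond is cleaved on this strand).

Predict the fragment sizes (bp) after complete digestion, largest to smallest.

PstI sites (CTGCAG) start at positions 53, 165.
PstI cuts after base 5 of each site (before the last base), so after positions 57, 169.
Linear molecule, 2 cuts → 3 fragments:
  1–57 → 57 bp
  58–169 → 112 bp
  170–174 → 5 bp
Sorted largest to smallest: 112, 57, 5 bp.

112, 57, 5 bp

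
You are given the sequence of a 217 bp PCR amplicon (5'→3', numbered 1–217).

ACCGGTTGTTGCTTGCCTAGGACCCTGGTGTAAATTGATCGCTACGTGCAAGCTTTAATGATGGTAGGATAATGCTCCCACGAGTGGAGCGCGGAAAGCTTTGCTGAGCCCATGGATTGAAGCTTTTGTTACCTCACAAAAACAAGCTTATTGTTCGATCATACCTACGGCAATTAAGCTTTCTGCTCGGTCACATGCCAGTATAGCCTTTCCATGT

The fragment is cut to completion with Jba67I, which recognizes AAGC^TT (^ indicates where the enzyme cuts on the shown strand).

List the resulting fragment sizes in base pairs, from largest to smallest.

Jba67I sites (AAGCTT) start at positions 50, 96, 120, 144, 176.
Jba67I cuts after base 4 of each site, so after positions 53, 99, 123, 147, 179.
Linear molecule, 5 cuts → 6 fragments:
  1–53 → 53 bp
  54–99 → 46 bp
  100–123 → 24 bp
  124–147 → 24 bp
  148–179 → 32 bp
  180–217 → 38 bp
Sorted largest to smallest: 53, 46, 38, 32, 24, 24 bp.

53, 46, 38, 32, 24, 24 bp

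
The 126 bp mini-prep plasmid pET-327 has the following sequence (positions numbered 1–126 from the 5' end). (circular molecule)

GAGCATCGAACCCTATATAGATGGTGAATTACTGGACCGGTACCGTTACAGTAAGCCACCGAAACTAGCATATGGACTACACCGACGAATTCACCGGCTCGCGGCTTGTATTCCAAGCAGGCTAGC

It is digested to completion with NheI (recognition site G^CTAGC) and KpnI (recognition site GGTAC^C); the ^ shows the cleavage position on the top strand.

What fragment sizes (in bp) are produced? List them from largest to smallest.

78, 48 bp

The NheI site (GCTAGC) starts at position 121.
NheI cuts after the first base of each site, so after position 121.
The KpnI site (GGTACC) starts at position 39.
KpnI cuts after base 5 of each site (before the last base), so after position 43.
Combined cut positions: 43, 121.
Circular molecule, 2 cuts → 2 fragments:
  44–121 → 78 bp
  122–126 then 1–43 → 5 + 43 = 48 bp
Sorted largest to smallest: 78, 48 bp.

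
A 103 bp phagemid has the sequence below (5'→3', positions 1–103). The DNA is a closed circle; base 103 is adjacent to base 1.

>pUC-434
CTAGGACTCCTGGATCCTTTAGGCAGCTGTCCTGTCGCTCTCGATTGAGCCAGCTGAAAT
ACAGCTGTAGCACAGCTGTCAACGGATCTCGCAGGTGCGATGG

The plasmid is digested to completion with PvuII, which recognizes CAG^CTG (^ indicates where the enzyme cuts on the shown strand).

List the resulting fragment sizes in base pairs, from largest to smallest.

54, 27, 11, 11 bp

PvuII sites (CAGCTG) start at positions 24, 51, 62, 73.
PvuII cuts after base 3 of each site, so after positions 26, 53, 64, 75.
Circular molecule, 4 cuts → 4 fragments:
  27–53 → 27 bp
  54–64 → 11 bp
  65–75 → 11 bp
  76–103 then 1–26 → 28 + 26 = 54 bp
Sorted largest to smallest: 54, 27, 11, 11 bp.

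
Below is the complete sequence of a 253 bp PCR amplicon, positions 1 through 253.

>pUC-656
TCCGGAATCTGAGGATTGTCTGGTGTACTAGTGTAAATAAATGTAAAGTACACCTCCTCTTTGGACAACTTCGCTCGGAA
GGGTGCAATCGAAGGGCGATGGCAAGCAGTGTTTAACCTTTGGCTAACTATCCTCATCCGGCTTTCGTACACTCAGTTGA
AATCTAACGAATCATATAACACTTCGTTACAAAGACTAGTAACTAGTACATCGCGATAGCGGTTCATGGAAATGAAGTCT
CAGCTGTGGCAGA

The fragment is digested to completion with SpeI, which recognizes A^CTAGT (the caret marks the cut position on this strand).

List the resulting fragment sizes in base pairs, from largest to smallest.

SpeI sites (ACTAGT) start at positions 27, 195, 202.
SpeI cuts after the first base of each site, so after positions 27, 195, 202.
Linear molecule, 3 cuts → 4 fragments:
  1–27 → 27 bp
  28–195 → 168 bp
  196–202 → 7 bp
  203–253 → 51 bp
Sorted largest to smallest: 168, 51, 27, 7 bp.

168, 51, 27, 7 bp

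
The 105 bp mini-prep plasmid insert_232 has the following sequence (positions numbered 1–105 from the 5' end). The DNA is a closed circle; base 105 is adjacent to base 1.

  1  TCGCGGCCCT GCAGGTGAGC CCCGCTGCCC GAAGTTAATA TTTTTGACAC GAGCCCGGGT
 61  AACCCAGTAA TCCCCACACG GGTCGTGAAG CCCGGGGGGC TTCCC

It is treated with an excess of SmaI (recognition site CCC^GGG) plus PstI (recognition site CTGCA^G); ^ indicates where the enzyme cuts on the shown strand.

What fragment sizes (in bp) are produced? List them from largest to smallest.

SmaI sites (CCCGGG) start at positions 54, 91.
SmaI cuts after base 3 of each site, so after positions 56, 93.
The PstI site (CTGCAG) starts at position 9.
PstI cuts after base 5 of each site (before the last base), so after position 13.
Combined cut positions: 13, 56, 93.
Circular molecule, 3 cuts → 3 fragments:
  14–56 → 43 bp
  57–93 → 37 bp
  94–105 then 1–13 → 12 + 13 = 25 bp
Sorted largest to smallest: 43, 37, 25 bp.

43, 37, 25 bp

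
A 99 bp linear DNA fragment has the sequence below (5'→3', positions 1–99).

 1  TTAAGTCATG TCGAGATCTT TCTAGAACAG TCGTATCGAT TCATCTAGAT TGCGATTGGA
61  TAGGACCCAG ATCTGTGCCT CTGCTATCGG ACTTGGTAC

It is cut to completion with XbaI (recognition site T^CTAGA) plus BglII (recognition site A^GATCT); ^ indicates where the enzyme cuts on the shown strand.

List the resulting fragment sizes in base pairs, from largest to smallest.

30, 25, 23, 14, 7 bp

XbaI sites (TCTAGA) start at positions 21, 44.
XbaI cuts after the first base of each site, so after positions 21, 44.
BglII sites (AGATCT) start at positions 14, 69.
BglII cuts after the first base of each site, so after positions 14, 69.
Combined cut positions: 14, 21, 44, 69.
Linear molecule, 4 cuts → 5 fragments:
  1–14 → 14 bp
  15–21 → 7 bp
  22–44 → 23 bp
  45–69 → 25 bp
  70–99 → 30 bp
Sorted largest to smallest: 30, 25, 23, 14, 7 bp.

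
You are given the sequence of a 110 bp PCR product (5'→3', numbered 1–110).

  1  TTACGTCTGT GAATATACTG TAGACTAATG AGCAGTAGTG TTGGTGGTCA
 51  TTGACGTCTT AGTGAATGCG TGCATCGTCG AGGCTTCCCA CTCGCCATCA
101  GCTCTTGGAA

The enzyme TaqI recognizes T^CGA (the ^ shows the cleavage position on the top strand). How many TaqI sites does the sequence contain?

TCGA occurs starting at position 78.
TaqI cuts at 1 site.

1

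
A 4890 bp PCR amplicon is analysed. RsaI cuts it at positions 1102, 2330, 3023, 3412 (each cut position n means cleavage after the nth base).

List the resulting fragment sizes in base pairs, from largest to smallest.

1478, 1228, 1102, 693, 389 bp

Linear molecule, 4 cuts → 5 fragments:
  1102 − 0 = 1102 bp
  2330 − 1102 = 1228 bp
  3023 − 2330 = 693 bp
  3412 − 3023 = 389 bp
  4890 − 3412 = 1478 bp
Sorted largest to smallest: 1478, 1228, 1102, 693, 389 bp.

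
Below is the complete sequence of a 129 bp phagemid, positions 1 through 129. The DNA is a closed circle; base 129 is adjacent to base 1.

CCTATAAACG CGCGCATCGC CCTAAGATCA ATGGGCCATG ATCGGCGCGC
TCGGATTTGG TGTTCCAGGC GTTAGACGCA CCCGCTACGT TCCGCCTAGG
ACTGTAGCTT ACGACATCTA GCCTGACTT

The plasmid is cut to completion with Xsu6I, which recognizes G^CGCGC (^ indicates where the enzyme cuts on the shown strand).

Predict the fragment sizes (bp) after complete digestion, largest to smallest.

Xsu6I sites (GCGCGC) start at positions 10, 45.
Xsu6I cuts after the first base of each site, so after positions 10, 45.
Circular molecule, 2 cuts → 2 fragments:
  11–45 → 35 bp
  46–129 then 1–10 → 84 + 10 = 94 bp
Sorted largest to smallest: 94, 35 bp.

94, 35 bp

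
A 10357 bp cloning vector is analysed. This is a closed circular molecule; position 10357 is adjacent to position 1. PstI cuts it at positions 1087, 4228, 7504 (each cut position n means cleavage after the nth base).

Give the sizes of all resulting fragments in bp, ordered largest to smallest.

Circular molecule, 3 cuts → 3 fragments:
  4228 − 1087 = 3141 bp
  7504 − 4228 = 3276 bp
  wrap: 10357 − 7504 + 1087 = 3940 bp
Sorted largest to smallest: 3940, 3276, 3141 bp.

3940, 3276, 3141 bp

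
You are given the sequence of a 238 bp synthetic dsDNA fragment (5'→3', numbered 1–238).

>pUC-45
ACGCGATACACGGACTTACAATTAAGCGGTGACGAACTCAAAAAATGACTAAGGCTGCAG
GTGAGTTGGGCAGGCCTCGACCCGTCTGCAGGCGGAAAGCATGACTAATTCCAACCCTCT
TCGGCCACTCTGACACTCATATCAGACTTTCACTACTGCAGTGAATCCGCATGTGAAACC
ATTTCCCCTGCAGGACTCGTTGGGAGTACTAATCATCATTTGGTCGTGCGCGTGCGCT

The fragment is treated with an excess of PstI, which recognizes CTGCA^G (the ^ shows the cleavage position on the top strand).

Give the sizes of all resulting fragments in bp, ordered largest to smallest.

70, 59, 46, 32, 31 bp

PstI sites (CTGCAG) start at positions 55, 86, 156, 188.
PstI cuts after base 5 of each site (before the last base), so after positions 59, 90, 160, 192.
Linear molecule, 4 cuts → 5 fragments:
  1–59 → 59 bp
  60–90 → 31 bp
  91–160 → 70 bp
  161–192 → 32 bp
  193–238 → 46 bp
Sorted largest to smallest: 70, 59, 46, 32, 31 bp.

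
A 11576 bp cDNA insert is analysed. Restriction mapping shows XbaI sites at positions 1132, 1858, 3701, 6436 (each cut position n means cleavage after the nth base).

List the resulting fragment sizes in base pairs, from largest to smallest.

Linear molecule, 4 cuts → 5 fragments:
  1132 − 0 = 1132 bp
  1858 − 1132 = 726 bp
  3701 − 1858 = 1843 bp
  6436 − 3701 = 2735 bp
  11576 − 6436 = 5140 bp
Sorted largest to smallest: 5140, 2735, 1843, 1132, 726 bp.

5140, 2735, 1843, 1132, 726 bp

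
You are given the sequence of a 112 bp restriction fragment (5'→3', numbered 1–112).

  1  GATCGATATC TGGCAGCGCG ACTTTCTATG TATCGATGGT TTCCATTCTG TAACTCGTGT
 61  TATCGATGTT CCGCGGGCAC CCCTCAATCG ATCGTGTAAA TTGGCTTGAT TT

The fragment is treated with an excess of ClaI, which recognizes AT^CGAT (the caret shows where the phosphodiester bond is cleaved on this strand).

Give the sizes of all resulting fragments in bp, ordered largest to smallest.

30, 30, 25, 24, 3 bp

ClaI sites (ATCGAT) start at positions 2, 32, 62, 87.
ClaI cuts after base 2 of each site, so after positions 3, 33, 63, 88.
Linear molecule, 4 cuts → 5 fragments:
  1–3 → 3 bp
  4–33 → 30 bp
  34–63 → 30 bp
  64–88 → 25 bp
  89–112 → 24 bp
Sorted largest to smallest: 30, 30, 25, 24, 3 bp.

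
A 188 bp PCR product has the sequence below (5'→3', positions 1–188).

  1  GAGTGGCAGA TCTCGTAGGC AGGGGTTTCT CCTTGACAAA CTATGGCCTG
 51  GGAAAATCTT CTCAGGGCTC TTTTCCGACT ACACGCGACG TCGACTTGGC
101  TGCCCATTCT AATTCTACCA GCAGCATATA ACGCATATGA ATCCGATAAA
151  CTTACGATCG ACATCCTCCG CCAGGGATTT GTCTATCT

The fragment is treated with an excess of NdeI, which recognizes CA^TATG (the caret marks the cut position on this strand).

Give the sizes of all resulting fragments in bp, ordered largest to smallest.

135, 53 bp

The NdeI site (CATATG) starts at position 134.
NdeI cuts after base 2 of each site, so after position 135.
Linear molecule, 1 cut → 2 fragments:
  1–135 → 135 bp
  136–188 → 53 bp
Sorted largest to smallest: 135, 53 bp.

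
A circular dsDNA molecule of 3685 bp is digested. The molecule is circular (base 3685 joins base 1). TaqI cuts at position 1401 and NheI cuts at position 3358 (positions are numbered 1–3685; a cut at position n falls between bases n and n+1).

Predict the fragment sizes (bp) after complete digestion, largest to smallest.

Combined cut positions (sorted): 1401, 3358.
Circular molecule, 2 cuts → 2 fragments:
  3358 − 1401 = 1957 bp
  wrap: 3685 − 3358 + 1401 = 1728 bp
Sorted largest to smallest: 1957, 1728 bp.

1957, 1728 bp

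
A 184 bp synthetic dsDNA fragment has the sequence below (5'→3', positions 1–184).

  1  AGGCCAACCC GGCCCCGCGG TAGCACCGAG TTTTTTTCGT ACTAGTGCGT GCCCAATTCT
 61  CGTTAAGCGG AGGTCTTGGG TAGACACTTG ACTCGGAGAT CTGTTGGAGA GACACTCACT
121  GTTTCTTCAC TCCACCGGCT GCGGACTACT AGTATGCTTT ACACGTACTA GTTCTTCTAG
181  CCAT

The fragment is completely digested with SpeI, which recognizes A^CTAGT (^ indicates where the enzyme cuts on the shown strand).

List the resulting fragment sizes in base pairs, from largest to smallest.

SpeI sites (ACTAGT) start at positions 41, 148, 167.
SpeI cuts after the first base of each site, so after positions 41, 148, 167.
Linear molecule, 3 cuts → 4 fragments:
  1–41 → 41 bp
  42–148 → 107 bp
  149–167 → 19 bp
  168–184 → 17 bp
Sorted largest to smallest: 107, 41, 19, 17 bp.

107, 41, 19, 17 bp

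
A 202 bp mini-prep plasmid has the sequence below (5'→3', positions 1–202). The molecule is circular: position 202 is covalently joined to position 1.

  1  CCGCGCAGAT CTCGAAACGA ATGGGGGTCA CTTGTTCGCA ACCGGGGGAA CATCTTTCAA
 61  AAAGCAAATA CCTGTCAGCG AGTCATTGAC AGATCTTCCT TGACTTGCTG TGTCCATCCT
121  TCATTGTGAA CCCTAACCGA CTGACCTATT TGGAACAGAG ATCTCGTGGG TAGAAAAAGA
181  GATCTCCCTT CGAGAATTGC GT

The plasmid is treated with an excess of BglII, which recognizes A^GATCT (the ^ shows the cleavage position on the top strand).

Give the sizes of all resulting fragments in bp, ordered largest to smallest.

BglII sites (AGATCT) start at positions 7, 91, 159, 180.
BglII cuts after the first base of each site, so after positions 7, 91, 159, 180.
Circular molecule, 4 cuts → 4 fragments:
  8–91 → 84 bp
  92–159 → 68 bp
  160–180 → 21 bp
  181–202 then 1–7 → 22 + 7 = 29 bp
Sorted largest to smallest: 84, 68, 29, 21 bp.

84, 68, 29, 21 bp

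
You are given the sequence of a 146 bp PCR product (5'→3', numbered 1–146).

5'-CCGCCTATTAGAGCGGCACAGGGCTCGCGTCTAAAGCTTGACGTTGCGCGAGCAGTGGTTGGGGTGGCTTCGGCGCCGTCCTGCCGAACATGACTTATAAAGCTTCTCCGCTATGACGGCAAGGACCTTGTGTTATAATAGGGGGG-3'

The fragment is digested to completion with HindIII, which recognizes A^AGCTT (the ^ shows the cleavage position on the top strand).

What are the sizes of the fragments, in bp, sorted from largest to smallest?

66, 46, 34 bp

HindIII sites (AAGCTT) start at positions 34, 100.
HindIII cuts after the first base of each site, so after positions 34, 100.
Linear molecule, 2 cuts → 3 fragments:
  1–34 → 34 bp
  35–100 → 66 bp
  101–146 → 46 bp
Sorted largest to smallest: 66, 46, 34 bp.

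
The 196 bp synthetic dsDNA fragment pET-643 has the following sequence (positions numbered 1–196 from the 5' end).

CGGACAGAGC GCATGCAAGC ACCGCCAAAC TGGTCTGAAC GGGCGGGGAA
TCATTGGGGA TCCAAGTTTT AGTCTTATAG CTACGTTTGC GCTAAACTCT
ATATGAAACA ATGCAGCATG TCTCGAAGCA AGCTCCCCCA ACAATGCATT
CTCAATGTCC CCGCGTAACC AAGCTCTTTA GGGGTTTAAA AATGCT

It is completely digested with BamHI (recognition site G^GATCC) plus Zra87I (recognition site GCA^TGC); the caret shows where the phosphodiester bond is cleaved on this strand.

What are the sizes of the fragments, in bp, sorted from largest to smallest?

The BamHI site (GGATCC) starts at position 58.
BamHI cuts after the first base of each site, so after position 58.
The Zra87I site (GCATGC) starts at position 11.
Zra87I cuts after base 3 of each site, so after position 13.
Combined cut positions: 13, 58.
Linear molecule, 2 cuts → 3 fragments:
  1–13 → 13 bp
  14–58 → 45 bp
  59–196 → 138 bp
Sorted largest to smallest: 138, 45, 13 bp.

138, 45, 13 bp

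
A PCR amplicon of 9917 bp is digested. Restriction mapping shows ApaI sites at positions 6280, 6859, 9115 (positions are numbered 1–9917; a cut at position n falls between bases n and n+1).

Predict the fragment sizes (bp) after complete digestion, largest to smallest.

Linear molecule, 3 cuts → 4 fragments:
  6280 − 0 = 6280 bp
  6859 − 6280 = 579 bp
  9115 − 6859 = 2256 bp
  9917 − 9115 = 802 bp
Sorted largest to smallest: 6280, 2256, 802, 579 bp.

6280, 2256, 802, 579 bp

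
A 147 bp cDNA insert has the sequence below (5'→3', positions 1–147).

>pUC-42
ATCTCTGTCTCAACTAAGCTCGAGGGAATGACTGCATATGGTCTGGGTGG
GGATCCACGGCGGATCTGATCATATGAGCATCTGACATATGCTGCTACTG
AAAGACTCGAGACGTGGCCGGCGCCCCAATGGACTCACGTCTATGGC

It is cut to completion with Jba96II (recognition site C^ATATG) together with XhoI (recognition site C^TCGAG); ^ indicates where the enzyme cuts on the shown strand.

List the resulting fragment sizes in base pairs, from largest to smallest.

41, 36, 20, 19, 16, 15 bp

Jba96II sites (CATATG) start at positions 35, 71, 86.
Jba96II cuts after the first base of each site, so after positions 35, 71, 86.
XhoI sites (CTCGAG) start at positions 19, 106.
XhoI cuts after the first base of each site, so after positions 19, 106.
Combined cut positions: 19, 35, 71, 86, 106.
Linear molecule, 5 cuts → 6 fragments:
  1–19 → 19 bp
  20–35 → 16 bp
  36–71 → 36 bp
  72–86 → 15 bp
  87–106 → 20 bp
  107–147 → 41 bp
Sorted largest to smallest: 41, 36, 20, 19, 16, 15 bp.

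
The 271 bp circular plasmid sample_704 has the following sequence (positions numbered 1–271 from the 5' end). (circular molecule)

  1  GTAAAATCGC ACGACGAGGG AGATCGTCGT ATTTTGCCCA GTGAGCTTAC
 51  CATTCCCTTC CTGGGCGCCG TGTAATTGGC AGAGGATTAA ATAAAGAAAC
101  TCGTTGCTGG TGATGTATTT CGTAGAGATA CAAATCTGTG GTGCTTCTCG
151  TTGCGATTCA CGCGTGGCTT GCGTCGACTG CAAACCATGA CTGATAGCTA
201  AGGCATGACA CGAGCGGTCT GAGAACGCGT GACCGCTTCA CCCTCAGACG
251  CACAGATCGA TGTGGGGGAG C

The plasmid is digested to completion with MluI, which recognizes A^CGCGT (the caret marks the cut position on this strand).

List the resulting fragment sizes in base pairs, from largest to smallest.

206, 65 bp

MluI sites (ACGCGT) start at positions 160, 225.
MluI cuts after the first base of each site, so after positions 160, 225.
Circular molecule, 2 cuts → 2 fragments:
  161–225 → 65 bp
  226–271 then 1–160 → 46 + 160 = 206 bp
Sorted largest to smallest: 206, 65 bp.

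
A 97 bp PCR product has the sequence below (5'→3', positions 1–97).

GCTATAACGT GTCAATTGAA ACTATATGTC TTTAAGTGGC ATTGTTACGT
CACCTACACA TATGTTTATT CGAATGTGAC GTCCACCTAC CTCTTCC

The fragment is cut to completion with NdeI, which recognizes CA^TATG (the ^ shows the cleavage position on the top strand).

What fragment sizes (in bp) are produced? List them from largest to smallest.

60, 37 bp

The NdeI site (CATATG) starts at position 59.
NdeI cuts after base 2 of each site, so after position 60.
Linear molecule, 1 cut → 2 fragments:
  1–60 → 60 bp
  61–97 → 37 bp
Sorted largest to smallest: 60, 37 bp.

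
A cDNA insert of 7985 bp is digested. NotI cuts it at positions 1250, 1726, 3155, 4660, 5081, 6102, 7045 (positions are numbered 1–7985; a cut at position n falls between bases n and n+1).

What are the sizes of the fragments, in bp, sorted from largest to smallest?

Linear molecule, 7 cuts → 8 fragments:
  1250 − 0 = 1250 bp
  1726 − 1250 = 476 bp
  3155 − 1726 = 1429 bp
  4660 − 3155 = 1505 bp
  5081 − 4660 = 421 bp
  6102 − 5081 = 1021 bp
  7045 − 6102 = 943 bp
  7985 − 7045 = 940 bp
Sorted largest to smallest: 1505, 1429, 1250, 1021, 943, 940, 476, 421 bp.

1505, 1429, 1250, 1021, 943, 940, 476, 421 bp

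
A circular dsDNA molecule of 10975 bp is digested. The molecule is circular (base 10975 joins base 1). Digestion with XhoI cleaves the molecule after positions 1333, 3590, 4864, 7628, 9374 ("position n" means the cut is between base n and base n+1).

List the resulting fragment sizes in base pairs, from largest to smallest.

Circular molecule, 5 cuts → 5 fragments:
  3590 − 1333 = 2257 bp
  4864 − 3590 = 1274 bp
  7628 − 4864 = 2764 bp
  9374 − 7628 = 1746 bp
  wrap: 10975 − 9374 + 1333 = 2934 bp
Sorted largest to smallest: 2934, 2764, 2257, 1746, 1274 bp.

2934, 2764, 2257, 1746, 1274 bp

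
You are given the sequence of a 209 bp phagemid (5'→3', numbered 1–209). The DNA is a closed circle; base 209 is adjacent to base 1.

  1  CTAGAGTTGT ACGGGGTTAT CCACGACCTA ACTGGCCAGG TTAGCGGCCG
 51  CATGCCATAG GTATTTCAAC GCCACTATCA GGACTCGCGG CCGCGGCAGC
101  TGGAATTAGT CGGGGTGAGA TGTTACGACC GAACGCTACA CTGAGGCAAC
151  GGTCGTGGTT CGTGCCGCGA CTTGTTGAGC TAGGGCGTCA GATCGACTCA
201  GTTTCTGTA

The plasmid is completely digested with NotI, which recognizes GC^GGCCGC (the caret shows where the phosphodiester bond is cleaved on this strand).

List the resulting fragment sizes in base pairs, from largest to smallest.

NotI sites (GCGGCCGC) start at positions 44, 87.
NotI cuts after base 2 of each site, so after positions 45, 88.
Circular molecule, 2 cuts → 2 fragments:
  46–88 → 43 bp
  89–209 then 1–45 → 121 + 45 = 166 bp
Sorted largest to smallest: 166, 43 bp.

166, 43 bp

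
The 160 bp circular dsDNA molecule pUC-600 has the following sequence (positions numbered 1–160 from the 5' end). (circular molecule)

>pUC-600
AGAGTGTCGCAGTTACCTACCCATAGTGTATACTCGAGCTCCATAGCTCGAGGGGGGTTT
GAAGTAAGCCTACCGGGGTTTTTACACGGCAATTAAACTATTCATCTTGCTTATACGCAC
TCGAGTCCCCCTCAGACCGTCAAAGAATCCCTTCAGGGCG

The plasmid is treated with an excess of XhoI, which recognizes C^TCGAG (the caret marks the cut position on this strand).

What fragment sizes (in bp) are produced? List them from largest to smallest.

73, 73, 14 bp

XhoI sites (CTCGAG) start at positions 33, 47, 120.
XhoI cuts after the first base of each site, so after positions 33, 47, 120.
Circular molecule, 3 cuts → 3 fragments:
  34–47 → 14 bp
  48–120 → 73 bp
  121–160 then 1–33 → 40 + 33 = 73 bp
Sorted largest to smallest: 73, 73, 14 bp.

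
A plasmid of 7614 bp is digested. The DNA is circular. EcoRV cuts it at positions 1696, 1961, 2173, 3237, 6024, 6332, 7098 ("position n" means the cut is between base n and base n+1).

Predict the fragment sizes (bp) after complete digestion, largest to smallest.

Circular molecule, 7 cuts → 7 fragments:
  1961 − 1696 = 265 bp
  2173 − 1961 = 212 bp
  3237 − 2173 = 1064 bp
  6024 − 3237 = 2787 bp
  6332 − 6024 = 308 bp
  7098 − 6332 = 766 bp
  wrap: 7614 − 7098 + 1696 = 2212 bp
Sorted largest to smallest: 2787, 2212, 1064, 766, 308, 265, 212 bp.

2787, 2212, 1064, 766, 308, 265, 212 bp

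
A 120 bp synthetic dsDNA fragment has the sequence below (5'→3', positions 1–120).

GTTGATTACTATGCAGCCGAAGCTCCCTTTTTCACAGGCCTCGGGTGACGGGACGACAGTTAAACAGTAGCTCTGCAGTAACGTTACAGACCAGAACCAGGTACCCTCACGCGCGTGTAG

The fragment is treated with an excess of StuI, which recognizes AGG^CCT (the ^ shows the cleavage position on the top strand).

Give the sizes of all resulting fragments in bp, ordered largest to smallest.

The StuI site (AGGCCT) starts at position 36.
StuI cuts after base 3 of each site, so after position 38.
Linear molecule, 1 cut → 2 fragments:
  1–38 → 38 bp
  39–120 → 82 bp
Sorted largest to smallest: 82, 38 bp.

82, 38 bp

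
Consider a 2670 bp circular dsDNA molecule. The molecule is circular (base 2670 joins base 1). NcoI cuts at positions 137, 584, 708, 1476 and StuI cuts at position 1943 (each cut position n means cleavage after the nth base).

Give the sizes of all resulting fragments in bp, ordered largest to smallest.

Combined cut positions (sorted): 137, 584, 708, 1476, 1943.
Circular molecule, 5 cuts → 5 fragments:
  584 − 137 = 447 bp
  708 − 584 = 124 bp
  1476 − 708 = 768 bp
  1943 − 1476 = 467 bp
  wrap: 2670 − 1943 + 137 = 864 bp
Sorted largest to smallest: 864, 768, 467, 447, 124 bp.

864, 768, 467, 447, 124 bp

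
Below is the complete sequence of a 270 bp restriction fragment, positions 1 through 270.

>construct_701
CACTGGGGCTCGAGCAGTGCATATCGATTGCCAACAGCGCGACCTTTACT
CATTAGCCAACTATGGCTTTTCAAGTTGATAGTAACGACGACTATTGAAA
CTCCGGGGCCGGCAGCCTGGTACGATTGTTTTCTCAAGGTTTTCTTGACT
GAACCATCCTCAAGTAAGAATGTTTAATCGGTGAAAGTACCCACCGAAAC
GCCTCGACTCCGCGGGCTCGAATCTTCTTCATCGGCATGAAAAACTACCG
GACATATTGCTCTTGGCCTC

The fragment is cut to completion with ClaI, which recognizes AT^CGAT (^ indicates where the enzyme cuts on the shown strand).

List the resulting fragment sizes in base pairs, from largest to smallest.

The ClaI site (ATCGAT) starts at position 23.
ClaI cuts after base 2 of each site, so after position 24.
Linear molecule, 1 cut → 2 fragments:
  1–24 → 24 bp
  25–270 → 246 bp
Sorted largest to smallest: 246, 24 bp.

246, 24 bp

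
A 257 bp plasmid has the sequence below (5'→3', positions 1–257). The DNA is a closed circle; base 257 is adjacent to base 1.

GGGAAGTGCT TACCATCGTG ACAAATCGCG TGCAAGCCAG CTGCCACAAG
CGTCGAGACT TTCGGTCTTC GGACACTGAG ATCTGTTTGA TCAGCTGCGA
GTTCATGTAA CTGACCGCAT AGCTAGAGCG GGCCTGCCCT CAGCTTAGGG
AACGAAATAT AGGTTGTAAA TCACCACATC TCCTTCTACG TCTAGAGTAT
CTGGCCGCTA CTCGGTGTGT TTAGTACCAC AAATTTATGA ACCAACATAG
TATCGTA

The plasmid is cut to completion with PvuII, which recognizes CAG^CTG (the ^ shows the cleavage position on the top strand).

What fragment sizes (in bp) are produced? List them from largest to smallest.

PvuII sites (CAGCTG) start at positions 38, 92.
PvuII cuts after base 3 of each site, so after positions 40, 94.
Circular molecule, 2 cuts → 2 fragments:
  41–94 → 54 bp
  95–257 then 1–40 → 163 + 40 = 203 bp
Sorted largest to smallest: 203, 54 bp.

203, 54 bp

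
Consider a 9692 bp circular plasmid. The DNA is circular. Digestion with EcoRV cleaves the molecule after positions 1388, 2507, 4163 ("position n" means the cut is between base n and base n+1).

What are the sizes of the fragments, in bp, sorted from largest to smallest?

6917, 1656, 1119 bp

Circular molecule, 3 cuts → 3 fragments:
  2507 − 1388 = 1119 bp
  4163 − 2507 = 1656 bp
  wrap: 9692 − 4163 + 1388 = 6917 bp
Sorted largest to smallest: 6917, 1656, 1119 bp.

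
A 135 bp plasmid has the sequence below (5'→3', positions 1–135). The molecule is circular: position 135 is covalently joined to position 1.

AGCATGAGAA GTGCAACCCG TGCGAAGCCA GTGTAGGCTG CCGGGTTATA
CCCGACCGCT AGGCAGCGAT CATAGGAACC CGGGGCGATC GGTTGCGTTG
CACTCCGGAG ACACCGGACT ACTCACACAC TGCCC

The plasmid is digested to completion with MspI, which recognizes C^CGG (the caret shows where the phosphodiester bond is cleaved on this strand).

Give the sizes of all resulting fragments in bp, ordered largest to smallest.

62, 39, 25, 9 bp

MspI sites (CCGG) start at positions 41, 80, 105, 114.
MspI cuts after the first base of each site, so after positions 41, 80, 105, 114.
Circular molecule, 4 cuts → 4 fragments:
  42–80 → 39 bp
  81–105 → 25 bp
  106–114 → 9 bp
  115–135 then 1–41 → 21 + 41 = 62 bp
Sorted largest to smallest: 62, 39, 25, 9 bp.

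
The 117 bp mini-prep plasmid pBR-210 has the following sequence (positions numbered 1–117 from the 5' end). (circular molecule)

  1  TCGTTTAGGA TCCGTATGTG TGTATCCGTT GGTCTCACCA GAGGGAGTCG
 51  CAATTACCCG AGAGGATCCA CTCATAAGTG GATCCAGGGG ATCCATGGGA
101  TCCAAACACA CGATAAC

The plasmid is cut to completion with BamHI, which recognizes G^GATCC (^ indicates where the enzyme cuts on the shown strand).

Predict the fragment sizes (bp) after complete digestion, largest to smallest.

BamHI sites (GGATCC) start at positions 8, 64, 80, 89, 98.
BamHI cuts after the first base of each site, so after positions 8, 64, 80, 89, 98.
Circular molecule, 5 cuts → 5 fragments:
  9–64 → 56 bp
  65–80 → 16 bp
  81–89 → 9 bp
  90–98 → 9 bp
  99–117 then 1–8 → 19 + 8 = 27 bp
Sorted largest to smallest: 56, 27, 16, 9, 9 bp.

56, 27, 16, 9, 9 bp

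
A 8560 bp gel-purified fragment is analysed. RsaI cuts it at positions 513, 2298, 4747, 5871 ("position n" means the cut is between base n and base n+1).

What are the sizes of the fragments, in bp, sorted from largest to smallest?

Linear molecule, 4 cuts → 5 fragments:
  513 − 0 = 513 bp
  2298 − 513 = 1785 bp
  4747 − 2298 = 2449 bp
  5871 − 4747 = 1124 bp
  8560 − 5871 = 2689 bp
Sorted largest to smallest: 2689, 2449, 1785, 1124, 513 bp.

2689, 2449, 1785, 1124, 513 bp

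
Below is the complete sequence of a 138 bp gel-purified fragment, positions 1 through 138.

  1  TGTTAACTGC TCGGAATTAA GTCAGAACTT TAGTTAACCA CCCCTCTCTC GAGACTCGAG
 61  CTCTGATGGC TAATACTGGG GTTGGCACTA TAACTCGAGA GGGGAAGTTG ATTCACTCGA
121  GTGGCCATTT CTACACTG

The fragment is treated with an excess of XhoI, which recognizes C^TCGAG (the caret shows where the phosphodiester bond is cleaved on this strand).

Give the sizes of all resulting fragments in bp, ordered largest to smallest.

48, 39, 22, 22, 7 bp

XhoI sites (CTCGAG) start at positions 48, 55, 94, 116.
XhoI cuts after the first base of each site, so after positions 48, 55, 94, 116.
Linear molecule, 4 cuts → 5 fragments:
  1–48 → 48 bp
  49–55 → 7 bp
  56–94 → 39 bp
  95–116 → 22 bp
  117–138 → 22 bp
Sorted largest to smallest: 48, 39, 22, 22, 7 bp.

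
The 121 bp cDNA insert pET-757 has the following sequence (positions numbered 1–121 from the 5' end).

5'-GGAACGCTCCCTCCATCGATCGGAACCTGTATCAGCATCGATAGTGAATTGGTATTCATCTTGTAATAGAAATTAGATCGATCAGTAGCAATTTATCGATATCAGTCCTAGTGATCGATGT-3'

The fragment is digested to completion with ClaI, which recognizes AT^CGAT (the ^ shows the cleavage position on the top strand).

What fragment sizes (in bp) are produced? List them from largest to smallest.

40, 22, 19, 18, 16, 6 bp

ClaI sites (ATCGAT) start at positions 15, 37, 77, 95, 114.
ClaI cuts after base 2 of each site, so after positions 16, 38, 78, 96, 115.
Linear molecule, 5 cuts → 6 fragments:
  1–16 → 16 bp
  17–38 → 22 bp
  39–78 → 40 bp
  79–96 → 18 bp
  97–115 → 19 bp
  116–121 → 6 bp
Sorted largest to smallest: 40, 22, 19, 18, 16, 6 bp.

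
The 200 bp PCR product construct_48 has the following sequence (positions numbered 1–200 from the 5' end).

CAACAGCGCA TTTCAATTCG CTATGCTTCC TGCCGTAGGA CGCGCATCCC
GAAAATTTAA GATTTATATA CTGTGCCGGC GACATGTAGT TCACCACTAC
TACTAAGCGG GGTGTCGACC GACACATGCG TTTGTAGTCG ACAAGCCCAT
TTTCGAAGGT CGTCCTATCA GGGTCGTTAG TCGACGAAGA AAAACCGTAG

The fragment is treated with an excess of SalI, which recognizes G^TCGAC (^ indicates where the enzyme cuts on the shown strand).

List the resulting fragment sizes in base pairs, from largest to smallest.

SalI sites (GTCGAC) start at positions 114, 137, 180.
SalI cuts after the first base of each site, so after positions 114, 137, 180.
Linear molecule, 3 cuts → 4 fragments:
  1–114 → 114 bp
  115–137 → 23 bp
  138–180 → 43 bp
  181–200 → 20 bp
Sorted largest to smallest: 114, 43, 23, 20 bp.

114, 43, 23, 20 bp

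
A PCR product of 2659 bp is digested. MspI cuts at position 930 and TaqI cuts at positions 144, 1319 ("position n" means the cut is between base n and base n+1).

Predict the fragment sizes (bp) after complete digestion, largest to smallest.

Combined cut positions (sorted): 144, 930, 1319.
Linear molecule, 3 cuts → 4 fragments:
  144 − 0 = 144 bp
  930 − 144 = 786 bp
  1319 − 930 = 389 bp
  2659 − 1319 = 1340 bp
Sorted largest to smallest: 1340, 786, 389, 144 bp.

1340, 786, 389, 144 bp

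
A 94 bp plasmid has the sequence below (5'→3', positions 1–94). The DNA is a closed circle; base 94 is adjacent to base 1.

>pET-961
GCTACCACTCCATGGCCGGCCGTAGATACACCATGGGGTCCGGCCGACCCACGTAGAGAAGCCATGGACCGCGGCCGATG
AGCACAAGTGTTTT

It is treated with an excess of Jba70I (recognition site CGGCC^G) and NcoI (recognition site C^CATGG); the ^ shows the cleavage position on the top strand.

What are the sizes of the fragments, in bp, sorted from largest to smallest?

28, 17, 14, 14, 11, 10 bp

Jba70I sites (CGGCCG) start at positions 17, 41, 72.
Jba70I cuts after base 5 of each site (before the last base), so after positions 21, 45, 76.
NcoI sites (CCATGG) start at positions 10, 31, 62.
NcoI cuts after the first base of each site, so after positions 10, 31, 62.
Combined cut positions: 10, 21, 31, 45, 62, 76.
Circular molecule, 6 cuts → 6 fragments:
  11–21 → 11 bp
  22–31 → 10 bp
  32–45 → 14 bp
  46–62 → 17 bp
  63–76 → 14 bp
  77–94 then 1–10 → 18 + 10 = 28 bp
Sorted largest to smallest: 28, 17, 14, 14, 11, 10 bp.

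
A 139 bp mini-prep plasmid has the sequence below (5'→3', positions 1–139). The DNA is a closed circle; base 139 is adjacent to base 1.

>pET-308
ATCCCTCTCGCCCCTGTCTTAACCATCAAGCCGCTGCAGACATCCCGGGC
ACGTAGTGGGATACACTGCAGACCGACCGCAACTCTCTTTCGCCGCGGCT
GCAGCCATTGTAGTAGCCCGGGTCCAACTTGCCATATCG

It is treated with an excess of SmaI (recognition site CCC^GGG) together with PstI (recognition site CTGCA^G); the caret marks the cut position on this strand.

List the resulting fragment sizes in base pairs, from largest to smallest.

SmaI sites (CCCGGG) start at positions 44, 117.
SmaI cuts after base 3 of each site, so after positions 46, 119.
PstI sites (CTGCAG) start at positions 34, 66, 99.
PstI cuts after base 5 of each site (before the last base), so after positions 38, 70, 103.
Combined cut positions: 38, 46, 70, 103, 119.
Circular molecule, 5 cuts → 5 fragments:
  39–46 → 8 bp
  47–70 → 24 bp
  71–103 → 33 bp
  104–119 → 16 bp
  120–139 then 1–38 → 20 + 38 = 58 bp
Sorted largest to smallest: 58, 33, 24, 16, 8 bp.

58, 33, 24, 16, 8 bp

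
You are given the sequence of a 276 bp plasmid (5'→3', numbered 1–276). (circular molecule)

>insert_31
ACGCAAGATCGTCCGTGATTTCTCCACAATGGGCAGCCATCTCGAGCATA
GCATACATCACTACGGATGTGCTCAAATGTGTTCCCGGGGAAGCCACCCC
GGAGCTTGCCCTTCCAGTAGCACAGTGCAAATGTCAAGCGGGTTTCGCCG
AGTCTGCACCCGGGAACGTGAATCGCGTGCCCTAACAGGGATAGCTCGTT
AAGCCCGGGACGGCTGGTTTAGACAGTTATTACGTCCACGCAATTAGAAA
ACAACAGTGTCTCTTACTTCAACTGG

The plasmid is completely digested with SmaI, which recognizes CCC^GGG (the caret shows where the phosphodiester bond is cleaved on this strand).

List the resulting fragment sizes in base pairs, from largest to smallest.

156, 75, 45 bp

SmaI sites (CCCGGG) start at positions 84, 159, 204.
SmaI cuts after base 3 of each site, so after positions 86, 161, 206.
Circular molecule, 3 cuts → 3 fragments:
  87–161 → 75 bp
  162–206 → 45 bp
  207–276 then 1–86 → 70 + 86 = 156 bp
Sorted largest to smallest: 156, 75, 45 bp.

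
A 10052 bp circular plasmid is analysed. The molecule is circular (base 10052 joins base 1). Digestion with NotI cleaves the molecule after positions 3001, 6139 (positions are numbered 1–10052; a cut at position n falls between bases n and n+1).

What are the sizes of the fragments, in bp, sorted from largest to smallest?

Circular molecule, 2 cuts → 2 fragments:
  6139 − 3001 = 3138 bp
  wrap: 10052 − 6139 + 3001 = 6914 bp
Sorted largest to smallest: 6914, 3138 bp.

6914, 3138 bp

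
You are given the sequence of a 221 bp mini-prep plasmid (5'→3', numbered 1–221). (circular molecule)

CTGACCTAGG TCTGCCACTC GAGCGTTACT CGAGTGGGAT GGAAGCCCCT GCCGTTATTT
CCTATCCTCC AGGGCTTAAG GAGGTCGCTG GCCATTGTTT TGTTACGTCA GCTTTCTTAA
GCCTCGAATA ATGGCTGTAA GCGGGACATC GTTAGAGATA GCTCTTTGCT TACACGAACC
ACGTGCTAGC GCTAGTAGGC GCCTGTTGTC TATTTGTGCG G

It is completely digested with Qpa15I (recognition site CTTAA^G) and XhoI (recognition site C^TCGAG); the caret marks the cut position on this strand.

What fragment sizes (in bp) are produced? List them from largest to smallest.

119, 50, 41, 11 bp

Qpa15I sites (CTTAAG) start at positions 75, 116.
Qpa15I cuts after base 5 of each site (before the last base), so after positions 79, 120.
XhoI sites (CTCGAG) start at positions 18, 29.
XhoI cuts after the first base of each site, so after positions 18, 29.
Combined cut positions: 18, 29, 79, 120.
Circular molecule, 4 cuts → 4 fragments:
  19–29 → 11 bp
  30–79 → 50 bp
  80–120 → 41 bp
  121–221 then 1–18 → 101 + 18 = 119 bp
Sorted largest to smallest: 119, 50, 41, 11 bp.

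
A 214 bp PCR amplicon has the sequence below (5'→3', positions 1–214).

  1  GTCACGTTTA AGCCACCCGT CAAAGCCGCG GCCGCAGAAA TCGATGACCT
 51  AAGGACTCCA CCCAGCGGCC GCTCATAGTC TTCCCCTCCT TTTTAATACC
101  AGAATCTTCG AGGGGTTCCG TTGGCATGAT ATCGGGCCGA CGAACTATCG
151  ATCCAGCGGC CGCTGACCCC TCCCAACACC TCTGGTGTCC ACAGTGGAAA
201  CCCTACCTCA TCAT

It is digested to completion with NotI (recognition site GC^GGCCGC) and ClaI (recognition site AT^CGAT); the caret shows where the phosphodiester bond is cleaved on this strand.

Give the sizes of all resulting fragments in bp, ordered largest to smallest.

82, 57, 29, 25, 12, 9 bp

NotI sites (GCGGCCGC) start at positions 28, 65, 156.
NotI cuts after base 2 of each site, so after positions 29, 66, 157.
ClaI sites (ATCGAT) start at positions 40, 147.
ClaI cuts after base 2 of each site, so after positions 41, 148.
Combined cut positions: 29, 41, 66, 148, 157.
Linear molecule, 5 cuts → 6 fragments:
  1–29 → 29 bp
  30–41 → 12 bp
  42–66 → 25 bp
  67–148 → 82 bp
  149–157 → 9 bp
  158–214 → 57 bp
Sorted largest to smallest: 82, 57, 29, 25, 12, 9 bp.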